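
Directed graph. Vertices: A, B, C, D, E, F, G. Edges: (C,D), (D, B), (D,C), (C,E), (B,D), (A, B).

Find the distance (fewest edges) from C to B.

2

Distance 0: C.
Distance 1: D, E.
Distance 2: B — contains B.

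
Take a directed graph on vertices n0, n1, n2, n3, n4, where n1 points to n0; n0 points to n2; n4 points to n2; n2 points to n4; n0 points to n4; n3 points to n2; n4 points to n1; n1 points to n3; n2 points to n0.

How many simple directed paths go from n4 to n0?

3

n4→n1→n0
n4→n1→n3→n2→n0
n4→n2→n0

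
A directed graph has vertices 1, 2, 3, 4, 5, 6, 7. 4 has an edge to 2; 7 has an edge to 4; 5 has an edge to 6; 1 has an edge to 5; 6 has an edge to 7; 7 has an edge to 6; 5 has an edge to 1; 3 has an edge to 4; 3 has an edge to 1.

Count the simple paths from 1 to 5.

1

1→5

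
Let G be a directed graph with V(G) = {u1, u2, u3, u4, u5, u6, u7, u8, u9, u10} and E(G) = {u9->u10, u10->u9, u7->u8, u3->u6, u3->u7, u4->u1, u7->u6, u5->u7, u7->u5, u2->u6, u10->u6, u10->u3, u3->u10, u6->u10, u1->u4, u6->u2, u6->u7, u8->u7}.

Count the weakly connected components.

2

From u1: component {u1, u4}.
From u2: component {u2, u3, u5, u6, u7, u8, u9, u10}.
That's 2 components.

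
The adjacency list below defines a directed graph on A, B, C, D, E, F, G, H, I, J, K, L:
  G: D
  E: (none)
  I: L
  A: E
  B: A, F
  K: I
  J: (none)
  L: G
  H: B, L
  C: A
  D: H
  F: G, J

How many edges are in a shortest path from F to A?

5

Distance 0: F.
Distance 1: G, J.
Distance 2: D.
Distance 3: H.
Distance 4: B, L.
Distance 5: A — contains A.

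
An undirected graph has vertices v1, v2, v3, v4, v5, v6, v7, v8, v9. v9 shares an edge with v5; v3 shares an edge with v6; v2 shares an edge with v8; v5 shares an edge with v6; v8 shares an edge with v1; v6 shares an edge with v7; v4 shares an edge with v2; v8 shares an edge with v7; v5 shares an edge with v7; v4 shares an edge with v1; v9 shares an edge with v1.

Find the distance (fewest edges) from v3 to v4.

5

Distance 0: v3.
Distance 1: v6.
Distance 2: v5, v7.
Distance 3: v8, v9.
Distance 4: v1, v2.
Distance 5: v4 — contains v4.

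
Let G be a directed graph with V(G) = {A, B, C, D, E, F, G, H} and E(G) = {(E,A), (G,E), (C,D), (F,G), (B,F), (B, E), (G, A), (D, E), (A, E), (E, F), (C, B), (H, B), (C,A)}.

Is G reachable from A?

Explore from A.
Distance 1: reach E.
Distance 2: reach F.
Distance 3: reach G.
Found G.

Yes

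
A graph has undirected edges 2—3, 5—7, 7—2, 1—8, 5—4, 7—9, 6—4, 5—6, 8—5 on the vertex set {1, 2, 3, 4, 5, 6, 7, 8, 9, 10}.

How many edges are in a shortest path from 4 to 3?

Distance 0: 4.
Distance 1: 5, 6.
Distance 2: 7, 8.
Distance 3: 1, 2, 9.
Distance 4: 3 — contains 3.

4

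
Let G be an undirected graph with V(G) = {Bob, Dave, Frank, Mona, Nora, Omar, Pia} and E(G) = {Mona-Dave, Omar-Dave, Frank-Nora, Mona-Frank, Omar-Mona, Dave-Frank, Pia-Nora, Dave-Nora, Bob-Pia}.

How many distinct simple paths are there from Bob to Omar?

Bob–Pia–Nora–Dave–Frank–Mona–Omar
Bob–Pia–Nora–Dave–Mona–Omar
Bob–Pia–Nora–Dave–Omar
Bob–Pia–Nora–Frank–Dave–Mona–Omar
Bob–Pia–Nora–Frank–Dave–Omar
Bob–Pia–Nora–Frank–Mona–Dave–Omar
Bob–Pia–Nora–Frank–Mona–Omar

7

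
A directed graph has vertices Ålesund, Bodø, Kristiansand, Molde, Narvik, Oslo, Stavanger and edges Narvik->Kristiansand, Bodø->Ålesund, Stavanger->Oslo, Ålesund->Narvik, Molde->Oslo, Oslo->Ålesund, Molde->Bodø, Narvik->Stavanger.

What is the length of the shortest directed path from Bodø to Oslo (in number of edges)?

4

Distance 0: Bodø.
Distance 1: Ålesund.
Distance 2: Narvik.
Distance 3: Kristiansand, Stavanger.
Distance 4: Oslo — contains Oslo.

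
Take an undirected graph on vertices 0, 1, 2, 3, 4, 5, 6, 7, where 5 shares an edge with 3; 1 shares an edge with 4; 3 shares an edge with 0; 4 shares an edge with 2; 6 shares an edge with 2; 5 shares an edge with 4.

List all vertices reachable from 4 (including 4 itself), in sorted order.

0, 1, 2, 3, 4, 5, 6

Start at 4.
Its neighbours: 1, 2, 5.
Then their neighbours: 3, 6.
Then next layer: 0.
Nothing further is reachable.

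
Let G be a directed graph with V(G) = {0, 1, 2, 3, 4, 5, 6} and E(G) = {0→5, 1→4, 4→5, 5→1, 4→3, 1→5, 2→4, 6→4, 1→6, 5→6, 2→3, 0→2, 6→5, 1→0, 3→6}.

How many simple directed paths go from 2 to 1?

4

2→3→6→4→5→1
2→3→6→5→1
2→4→3→6→5→1
2→4→5→1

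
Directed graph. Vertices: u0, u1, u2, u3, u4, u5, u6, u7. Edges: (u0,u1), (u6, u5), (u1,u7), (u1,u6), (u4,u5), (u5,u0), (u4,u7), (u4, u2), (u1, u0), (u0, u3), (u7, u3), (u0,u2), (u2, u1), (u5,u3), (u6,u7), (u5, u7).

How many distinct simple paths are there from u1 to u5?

1

u1→u6→u5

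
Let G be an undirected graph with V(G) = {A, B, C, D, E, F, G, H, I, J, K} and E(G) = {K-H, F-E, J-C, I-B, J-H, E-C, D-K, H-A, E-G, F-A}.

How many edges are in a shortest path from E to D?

5

Distance 0: E.
Distance 1: C, F, G.
Distance 2: A, J.
Distance 3: H.
Distance 4: K.
Distance 5: D — contains D.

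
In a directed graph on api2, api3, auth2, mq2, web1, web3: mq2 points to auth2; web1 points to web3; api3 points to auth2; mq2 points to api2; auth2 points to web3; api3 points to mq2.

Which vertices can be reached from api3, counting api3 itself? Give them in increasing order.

api2, api3, auth2, mq2, web3

Start at api3.
Its neighbours: auth2, mq2.
Then their neighbours: api2, web3.
Nothing further is reachable.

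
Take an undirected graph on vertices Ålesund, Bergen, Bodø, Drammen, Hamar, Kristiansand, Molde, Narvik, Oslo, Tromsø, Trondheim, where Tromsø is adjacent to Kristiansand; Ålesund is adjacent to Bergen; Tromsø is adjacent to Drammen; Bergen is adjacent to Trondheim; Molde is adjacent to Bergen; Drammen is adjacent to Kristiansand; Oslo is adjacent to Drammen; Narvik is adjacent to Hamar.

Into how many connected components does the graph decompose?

4

From Ålesund: component {Ålesund, Bergen, Molde, Trondheim}.
From Bodø: component {Bodø}.
From Drammen: component {Drammen, Kristiansand, Oslo, Tromsø}.
From Hamar: component {Hamar, Narvik}.
That's 4 components.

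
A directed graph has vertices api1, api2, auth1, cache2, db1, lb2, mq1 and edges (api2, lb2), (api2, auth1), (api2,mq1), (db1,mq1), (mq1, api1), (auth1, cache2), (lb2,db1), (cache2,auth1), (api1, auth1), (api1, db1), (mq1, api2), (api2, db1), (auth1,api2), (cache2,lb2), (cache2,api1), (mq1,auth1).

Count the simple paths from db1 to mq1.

1

db1→mq1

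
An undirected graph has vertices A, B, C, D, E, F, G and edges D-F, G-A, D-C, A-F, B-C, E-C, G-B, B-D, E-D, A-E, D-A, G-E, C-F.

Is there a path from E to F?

Yes

Explore from E.
Distance 1: reach A, C, D, G.
Distance 2: reach B, F.
Found F.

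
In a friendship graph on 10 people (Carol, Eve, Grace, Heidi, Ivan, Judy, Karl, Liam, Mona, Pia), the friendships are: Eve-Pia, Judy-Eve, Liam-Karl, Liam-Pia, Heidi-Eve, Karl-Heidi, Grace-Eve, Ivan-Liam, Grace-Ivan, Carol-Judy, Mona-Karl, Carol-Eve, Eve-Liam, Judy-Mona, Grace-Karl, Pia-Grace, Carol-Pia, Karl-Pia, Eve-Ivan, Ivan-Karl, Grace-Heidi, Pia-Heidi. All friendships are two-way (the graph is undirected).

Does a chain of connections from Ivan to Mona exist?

Explore from Ivan.
Distance 1: reach Eve, Grace, Karl, Liam.
Distance 2: reach Carol, Heidi, Judy, Mona, Pia.
Found Mona.

Yes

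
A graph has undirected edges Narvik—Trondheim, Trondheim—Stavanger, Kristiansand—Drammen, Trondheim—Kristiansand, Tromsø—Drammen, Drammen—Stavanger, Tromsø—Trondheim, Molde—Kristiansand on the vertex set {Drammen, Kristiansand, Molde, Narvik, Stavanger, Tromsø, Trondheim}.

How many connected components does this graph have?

1

From Drammen: component {Drammen, Kristiansand, Molde, Narvik, Stavanger, Tromsø, Trondheim}.
That's 1 component.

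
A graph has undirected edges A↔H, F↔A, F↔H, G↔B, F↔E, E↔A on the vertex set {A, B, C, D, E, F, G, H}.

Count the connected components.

4

From A: component {A, E, F, H}.
From B: component {B, G}.
From C: component {C}.
From D: component {D}.
That's 4 components.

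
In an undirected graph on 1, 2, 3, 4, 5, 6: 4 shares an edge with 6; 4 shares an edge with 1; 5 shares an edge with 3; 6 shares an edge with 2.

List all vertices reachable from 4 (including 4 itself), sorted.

1, 2, 4, 6

Start at 4.
Its neighbours: 1, 6.
Then their neighbours: 2.
Nothing further is reachable.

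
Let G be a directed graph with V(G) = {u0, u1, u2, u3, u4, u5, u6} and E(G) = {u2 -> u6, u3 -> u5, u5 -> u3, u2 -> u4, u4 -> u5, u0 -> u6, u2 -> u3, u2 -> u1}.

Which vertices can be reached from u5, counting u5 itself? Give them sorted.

Start at u5.
Its neighbours: u3.
Nothing further is reachable.

u3, u5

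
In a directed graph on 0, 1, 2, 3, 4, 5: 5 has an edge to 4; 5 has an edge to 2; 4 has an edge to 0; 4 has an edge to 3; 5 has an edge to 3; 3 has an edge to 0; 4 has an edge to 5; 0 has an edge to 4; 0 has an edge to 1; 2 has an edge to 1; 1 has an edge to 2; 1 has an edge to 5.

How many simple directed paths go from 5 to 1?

4

5→2→1
5→3→0→1
5→4→0→1
5→4→3→0→1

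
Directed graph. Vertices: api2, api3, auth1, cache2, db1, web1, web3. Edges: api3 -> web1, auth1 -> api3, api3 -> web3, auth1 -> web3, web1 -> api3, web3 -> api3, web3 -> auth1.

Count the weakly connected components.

From api2: component {api2}.
From api3: component {api3, auth1, web1, web3}.
From cache2: component {cache2}.
From db1: component {db1}.
That's 4 components.

4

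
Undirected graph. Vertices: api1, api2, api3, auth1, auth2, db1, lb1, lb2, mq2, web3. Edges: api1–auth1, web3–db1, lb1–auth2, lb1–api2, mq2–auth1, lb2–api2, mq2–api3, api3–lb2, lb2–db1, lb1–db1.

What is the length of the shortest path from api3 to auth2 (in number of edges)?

Distance 0: api3.
Distance 1: lb2, mq2.
Distance 2: api2, auth1, db1.
Distance 3: api1, lb1, web3.
Distance 4: auth2 — contains auth2.

4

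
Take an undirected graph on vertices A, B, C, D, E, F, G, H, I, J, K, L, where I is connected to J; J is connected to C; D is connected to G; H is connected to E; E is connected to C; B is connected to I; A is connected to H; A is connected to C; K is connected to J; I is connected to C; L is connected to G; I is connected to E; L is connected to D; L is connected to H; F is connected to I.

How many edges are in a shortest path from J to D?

Distance 0: J.
Distance 1: C, I, K.
Distance 2: A, B, E, F.
Distance 3: H.
Distance 4: L.
Distance 5: D, G — contains D.

5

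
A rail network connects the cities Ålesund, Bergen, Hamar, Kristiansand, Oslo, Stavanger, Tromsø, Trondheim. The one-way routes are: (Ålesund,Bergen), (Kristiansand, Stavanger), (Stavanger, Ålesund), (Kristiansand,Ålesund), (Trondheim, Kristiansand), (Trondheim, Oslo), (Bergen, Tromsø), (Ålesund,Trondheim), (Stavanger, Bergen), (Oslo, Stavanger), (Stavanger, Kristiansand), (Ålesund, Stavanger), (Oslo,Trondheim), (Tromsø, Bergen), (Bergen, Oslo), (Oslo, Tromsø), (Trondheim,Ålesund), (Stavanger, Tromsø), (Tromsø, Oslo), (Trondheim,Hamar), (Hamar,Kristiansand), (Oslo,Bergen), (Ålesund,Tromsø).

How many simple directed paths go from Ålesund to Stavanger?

16

Ålesund→Bergen→Oslo→Stavanger
Ålesund→Bergen→Oslo→Trondheim→Hamar→Kristiansand→Stavanger
Ålesund→Bergen→Oslo→Trondheim→Kristiansand→Stavanger
Ålesund→Bergen→Tromsø→Oslo→Stavanger
Ålesund→Bergen→Tromsø→Oslo→Trondheim→Hamar→Kristiansand→Stavanger
Ålesund→Bergen→Tromsø→Oslo→Trondheim→Kristiansand→Stavanger
Ålesund→Stavanger
Ålesund→Tromsø→Bergen→Oslo→Stavanger
... and 8 more.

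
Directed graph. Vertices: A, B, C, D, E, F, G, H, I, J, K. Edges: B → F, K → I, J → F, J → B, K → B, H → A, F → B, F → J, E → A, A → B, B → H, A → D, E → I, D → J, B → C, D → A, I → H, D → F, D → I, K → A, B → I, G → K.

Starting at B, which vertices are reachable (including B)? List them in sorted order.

A, B, C, D, F, H, I, J

Start at B.
Its neighbours: C, F, H, I.
Then their neighbours: A, J.
Then next layer: D.
Nothing further is reachable.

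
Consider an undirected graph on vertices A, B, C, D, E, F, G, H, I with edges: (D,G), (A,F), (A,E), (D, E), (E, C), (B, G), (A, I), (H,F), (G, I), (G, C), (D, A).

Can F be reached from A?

Yes

Explore from A.
Distance 1: reach D, E, F, I.
Found F.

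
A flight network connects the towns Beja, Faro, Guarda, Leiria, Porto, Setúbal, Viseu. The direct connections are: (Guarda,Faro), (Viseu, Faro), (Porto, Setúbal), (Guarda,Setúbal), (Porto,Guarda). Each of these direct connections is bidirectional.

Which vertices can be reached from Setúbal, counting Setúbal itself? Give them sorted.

Faro, Guarda, Porto, Setúbal, Viseu

Start at Setúbal.
Its neighbours: Guarda, Porto.
Then their neighbours: Faro.
Then next layer: Viseu.
Nothing further is reachable.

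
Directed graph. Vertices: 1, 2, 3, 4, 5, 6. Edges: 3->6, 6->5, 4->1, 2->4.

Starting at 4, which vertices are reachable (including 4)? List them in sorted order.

Start at 4.
Its neighbours: 1.
Nothing further is reachable.

1, 4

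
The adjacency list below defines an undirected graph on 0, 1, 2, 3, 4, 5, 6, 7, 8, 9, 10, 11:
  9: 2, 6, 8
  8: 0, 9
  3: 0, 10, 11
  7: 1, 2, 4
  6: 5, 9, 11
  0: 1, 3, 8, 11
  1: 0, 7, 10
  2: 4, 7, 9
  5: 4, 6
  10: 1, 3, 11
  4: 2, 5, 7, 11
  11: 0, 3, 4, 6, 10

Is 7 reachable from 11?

Yes

Explore from 11.
Distance 1: reach 0, 3, 4, 6, 10.
Distance 2: reach 1, 2, 5, 7, 8, 9.
Found 7.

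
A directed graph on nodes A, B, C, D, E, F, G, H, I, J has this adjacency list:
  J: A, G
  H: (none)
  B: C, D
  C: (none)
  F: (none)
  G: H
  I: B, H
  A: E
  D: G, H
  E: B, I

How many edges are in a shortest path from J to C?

4

Distance 0: J.
Distance 1: A, G.
Distance 2: E, H.
Distance 3: B, I.
Distance 4: C, D — contains C.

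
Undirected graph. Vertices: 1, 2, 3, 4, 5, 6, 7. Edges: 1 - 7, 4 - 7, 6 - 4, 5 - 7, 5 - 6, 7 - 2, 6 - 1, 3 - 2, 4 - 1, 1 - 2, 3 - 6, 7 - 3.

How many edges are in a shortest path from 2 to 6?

Distance 0: 2.
Distance 1: 1, 3, 7.
Distance 2: 4, 5, 6 — contains 6.

2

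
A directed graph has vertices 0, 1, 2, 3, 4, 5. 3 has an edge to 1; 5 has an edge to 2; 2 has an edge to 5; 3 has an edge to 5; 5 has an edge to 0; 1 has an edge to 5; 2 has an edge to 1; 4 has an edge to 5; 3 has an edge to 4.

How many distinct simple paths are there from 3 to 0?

3→1→5→0
3→4→5→0
3→5→0

3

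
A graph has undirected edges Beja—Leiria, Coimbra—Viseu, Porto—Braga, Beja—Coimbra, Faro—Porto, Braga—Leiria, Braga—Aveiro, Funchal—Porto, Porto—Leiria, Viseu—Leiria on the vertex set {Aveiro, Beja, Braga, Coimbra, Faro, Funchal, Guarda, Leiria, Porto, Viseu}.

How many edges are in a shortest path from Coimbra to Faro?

Distance 0: Coimbra.
Distance 1: Beja, Viseu.
Distance 2: Leiria.
Distance 3: Braga, Porto.
Distance 4: Aveiro, Faro, Funchal — contains Faro.

4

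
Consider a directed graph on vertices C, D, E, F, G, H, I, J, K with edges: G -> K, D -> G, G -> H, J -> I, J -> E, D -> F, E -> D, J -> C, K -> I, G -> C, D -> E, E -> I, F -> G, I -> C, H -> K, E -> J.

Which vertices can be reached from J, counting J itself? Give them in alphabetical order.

C, D, E, F, G, H, I, J, K

Start at J.
Its neighbours: C, E, I.
Then their neighbours: D.
Then next layer: F, G.
Then next layer: H, K.
Every vertex is now reached.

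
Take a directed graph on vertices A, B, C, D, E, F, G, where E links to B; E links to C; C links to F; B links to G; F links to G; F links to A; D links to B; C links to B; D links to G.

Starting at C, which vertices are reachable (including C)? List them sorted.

A, B, C, F, G

Start at C.
Its neighbours: B, F.
Then their neighbours: A, G.
Nothing further is reachable.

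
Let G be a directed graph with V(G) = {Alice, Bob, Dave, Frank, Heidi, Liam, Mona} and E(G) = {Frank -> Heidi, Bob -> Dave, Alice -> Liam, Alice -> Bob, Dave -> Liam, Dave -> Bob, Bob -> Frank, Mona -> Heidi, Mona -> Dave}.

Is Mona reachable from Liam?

Liam has no outgoing edges, so nothing is reachable from it.

No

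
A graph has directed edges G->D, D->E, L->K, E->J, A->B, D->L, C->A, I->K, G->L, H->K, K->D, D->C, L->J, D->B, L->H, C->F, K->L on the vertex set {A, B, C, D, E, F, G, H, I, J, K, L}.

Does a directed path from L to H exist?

Explore from L.
Distance 1: reach H, J, K.
Found H.

Yes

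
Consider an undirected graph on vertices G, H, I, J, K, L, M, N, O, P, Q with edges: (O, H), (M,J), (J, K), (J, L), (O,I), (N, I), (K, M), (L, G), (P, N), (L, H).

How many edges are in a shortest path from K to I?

Distance 0: K.
Distance 1: J, M.
Distance 2: L.
Distance 3: G, H.
Distance 4: O.
Distance 5: I — contains I.

5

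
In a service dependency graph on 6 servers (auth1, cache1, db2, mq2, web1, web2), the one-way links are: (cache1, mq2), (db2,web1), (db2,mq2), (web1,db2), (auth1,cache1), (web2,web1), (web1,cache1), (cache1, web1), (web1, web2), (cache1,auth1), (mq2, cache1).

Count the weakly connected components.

1

From auth1: component {auth1, cache1, db2, mq2, web1, web2}.
That's 1 component.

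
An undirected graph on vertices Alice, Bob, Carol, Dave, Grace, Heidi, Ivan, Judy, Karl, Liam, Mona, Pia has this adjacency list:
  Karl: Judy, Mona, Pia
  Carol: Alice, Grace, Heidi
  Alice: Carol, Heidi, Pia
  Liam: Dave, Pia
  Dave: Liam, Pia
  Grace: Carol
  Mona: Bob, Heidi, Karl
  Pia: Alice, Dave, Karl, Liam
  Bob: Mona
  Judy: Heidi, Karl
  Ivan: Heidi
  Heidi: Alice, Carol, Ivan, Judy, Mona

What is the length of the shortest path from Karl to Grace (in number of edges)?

Distance 0: Karl.
Distance 1: Judy, Mona, Pia.
Distance 2: Alice, Bob, Dave, Heidi, Liam.
Distance 3: Carol, Ivan.
Distance 4: Grace — contains Grace.

4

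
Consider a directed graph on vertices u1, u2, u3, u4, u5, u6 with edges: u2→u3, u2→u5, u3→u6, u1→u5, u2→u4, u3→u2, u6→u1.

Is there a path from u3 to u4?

Explore from u3.
Distance 1: reach u2, u6.
Distance 2: reach u1, u4, u5.
Found u4.

Yes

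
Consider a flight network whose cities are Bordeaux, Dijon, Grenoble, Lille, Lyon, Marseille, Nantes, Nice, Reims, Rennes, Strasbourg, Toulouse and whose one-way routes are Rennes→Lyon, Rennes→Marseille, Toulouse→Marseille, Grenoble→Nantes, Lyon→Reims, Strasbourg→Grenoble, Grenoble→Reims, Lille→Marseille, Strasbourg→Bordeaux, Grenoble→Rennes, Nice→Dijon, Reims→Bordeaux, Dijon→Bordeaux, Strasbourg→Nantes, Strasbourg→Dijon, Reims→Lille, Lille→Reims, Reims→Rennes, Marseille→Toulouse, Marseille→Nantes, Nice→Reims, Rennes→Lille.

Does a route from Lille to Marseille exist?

Yes

Explore from Lille.
Distance 1: reach Marseille, Reims.
Found Marseille.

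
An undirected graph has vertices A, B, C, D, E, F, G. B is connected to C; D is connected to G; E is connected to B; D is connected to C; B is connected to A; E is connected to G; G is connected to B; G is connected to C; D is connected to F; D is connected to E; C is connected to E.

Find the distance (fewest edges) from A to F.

4

Distance 0: A.
Distance 1: B.
Distance 2: C, E, G.
Distance 3: D.
Distance 4: F — contains F.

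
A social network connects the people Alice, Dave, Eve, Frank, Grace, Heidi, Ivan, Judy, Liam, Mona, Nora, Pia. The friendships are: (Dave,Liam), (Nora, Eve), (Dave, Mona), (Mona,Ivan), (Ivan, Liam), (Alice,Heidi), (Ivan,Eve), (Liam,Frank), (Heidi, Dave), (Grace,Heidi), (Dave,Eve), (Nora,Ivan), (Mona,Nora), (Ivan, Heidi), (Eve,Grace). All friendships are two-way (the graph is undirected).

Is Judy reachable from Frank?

Explore from Frank.
Distance 1: reach Liam.
Distance 2: reach Dave, Ivan.
Distance 3: reach Eve, Heidi, Mona, Nora.
Distance 4: reach Alice, Grace.
The search is exhausted without reaching Judy; it lies in a different component.

No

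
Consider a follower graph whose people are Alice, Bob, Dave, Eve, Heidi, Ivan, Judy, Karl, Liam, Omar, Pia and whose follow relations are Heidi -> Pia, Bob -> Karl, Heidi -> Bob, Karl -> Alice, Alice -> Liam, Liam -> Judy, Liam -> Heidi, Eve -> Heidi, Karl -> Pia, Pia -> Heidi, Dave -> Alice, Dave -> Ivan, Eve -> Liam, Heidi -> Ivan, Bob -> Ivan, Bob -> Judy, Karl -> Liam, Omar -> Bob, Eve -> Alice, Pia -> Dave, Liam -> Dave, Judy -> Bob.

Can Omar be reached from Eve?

Explore from Eve.
Distance 1: reach Alice, Heidi, Liam.
Distance 2: reach Bob, Dave, Ivan, Judy, Pia.
Distance 3: reach Karl.
The search from Eve is exhausted; no directed path reaches Omar.

No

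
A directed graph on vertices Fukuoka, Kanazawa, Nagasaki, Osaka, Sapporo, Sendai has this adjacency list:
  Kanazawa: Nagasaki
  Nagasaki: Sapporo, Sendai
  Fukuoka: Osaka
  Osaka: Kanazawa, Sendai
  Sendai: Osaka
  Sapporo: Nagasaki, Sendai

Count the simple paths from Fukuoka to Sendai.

3

Fukuoka→Osaka→Kanazawa→Nagasaki→Sapporo→Sendai
Fukuoka→Osaka→Kanazawa→Nagasaki→Sendai
Fukuoka→Osaka→Sendai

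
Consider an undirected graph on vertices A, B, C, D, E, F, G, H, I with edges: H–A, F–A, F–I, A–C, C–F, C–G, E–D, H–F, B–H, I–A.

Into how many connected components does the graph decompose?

2

From A: component {A, B, C, F, G, H, I}.
From D: component {D, E}.
That's 2 components.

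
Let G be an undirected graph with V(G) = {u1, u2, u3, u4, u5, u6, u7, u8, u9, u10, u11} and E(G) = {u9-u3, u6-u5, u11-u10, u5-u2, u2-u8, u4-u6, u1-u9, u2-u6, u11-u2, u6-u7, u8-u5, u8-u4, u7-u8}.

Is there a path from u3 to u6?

Explore from u3.
Distance 1: reach u9.
Distance 2: reach u1.
The search is exhausted without reaching u6; it lies in a different component.

No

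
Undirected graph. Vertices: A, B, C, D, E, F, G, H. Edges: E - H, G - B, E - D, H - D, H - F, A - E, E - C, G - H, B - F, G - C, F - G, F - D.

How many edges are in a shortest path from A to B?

4

Distance 0: A.
Distance 1: E.
Distance 2: C, D, H.
Distance 3: F, G.
Distance 4: B — contains B.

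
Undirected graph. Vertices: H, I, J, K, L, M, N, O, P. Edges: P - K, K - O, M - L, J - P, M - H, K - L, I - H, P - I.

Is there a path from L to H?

Explore from L.
Distance 1: reach K, M.
Distance 2: reach H, O, P.
Found H.

Yes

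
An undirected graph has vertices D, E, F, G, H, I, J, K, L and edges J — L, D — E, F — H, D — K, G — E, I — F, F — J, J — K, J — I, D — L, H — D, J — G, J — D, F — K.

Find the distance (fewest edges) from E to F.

3

Distance 0: E.
Distance 1: D, G.
Distance 2: H, J, K, L.
Distance 3: F, I — contains F.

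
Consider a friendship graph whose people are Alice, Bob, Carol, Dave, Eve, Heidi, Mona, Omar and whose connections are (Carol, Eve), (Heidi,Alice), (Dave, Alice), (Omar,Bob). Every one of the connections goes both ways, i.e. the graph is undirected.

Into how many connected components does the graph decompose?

From Alice: component {Alice, Dave, Heidi}.
From Bob: component {Bob, Omar}.
From Carol: component {Carol, Eve}.
From Mona: component {Mona}.
That's 4 components.

4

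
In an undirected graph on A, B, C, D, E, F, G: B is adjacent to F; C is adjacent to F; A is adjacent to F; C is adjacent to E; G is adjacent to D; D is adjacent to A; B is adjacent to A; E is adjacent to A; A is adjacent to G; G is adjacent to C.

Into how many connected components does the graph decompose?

1

From A: component {A, B, C, D, E, F, G}.
That's 1 component.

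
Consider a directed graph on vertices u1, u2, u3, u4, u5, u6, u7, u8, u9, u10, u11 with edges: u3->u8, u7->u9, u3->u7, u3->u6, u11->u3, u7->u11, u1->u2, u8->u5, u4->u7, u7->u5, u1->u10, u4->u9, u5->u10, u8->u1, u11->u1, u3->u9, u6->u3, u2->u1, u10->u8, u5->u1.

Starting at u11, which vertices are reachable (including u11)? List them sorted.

u1, u2, u3, u5, u6, u7, u8, u9, u10, u11

Start at u11.
Its neighbours: u1, u3.
Then their neighbours: u2, u6, u7, u8, u9, u10.
Then next layer: u5.
Nothing further is reachable.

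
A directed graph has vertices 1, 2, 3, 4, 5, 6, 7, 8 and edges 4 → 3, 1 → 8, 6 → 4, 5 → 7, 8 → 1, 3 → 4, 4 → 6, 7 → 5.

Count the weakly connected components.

4

From 1: component {1, 8}.
From 2: component {2}.
From 3: component {3, 4, 6}.
From 5: component {5, 7}.
That's 4 components.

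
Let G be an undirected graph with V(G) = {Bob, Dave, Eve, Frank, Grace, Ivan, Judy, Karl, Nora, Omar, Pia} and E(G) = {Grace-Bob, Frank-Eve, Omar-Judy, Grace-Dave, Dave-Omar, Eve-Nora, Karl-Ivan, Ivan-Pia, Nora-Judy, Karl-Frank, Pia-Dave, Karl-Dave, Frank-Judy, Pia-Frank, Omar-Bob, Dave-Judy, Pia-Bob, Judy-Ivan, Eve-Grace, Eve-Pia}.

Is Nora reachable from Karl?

Yes

Explore from Karl.
Distance 1: reach Dave, Frank, Ivan.
Distance 2: reach Eve, Grace, Judy, Omar, Pia.
Distance 3: reach Bob, Nora.
Found Nora.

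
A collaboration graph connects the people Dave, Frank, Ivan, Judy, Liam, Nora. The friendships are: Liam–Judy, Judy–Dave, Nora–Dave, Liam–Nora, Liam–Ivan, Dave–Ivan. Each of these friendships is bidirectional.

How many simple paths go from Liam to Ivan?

Liam–Ivan
Liam–Judy–Dave–Ivan
Liam–Nora–Dave–Ivan

3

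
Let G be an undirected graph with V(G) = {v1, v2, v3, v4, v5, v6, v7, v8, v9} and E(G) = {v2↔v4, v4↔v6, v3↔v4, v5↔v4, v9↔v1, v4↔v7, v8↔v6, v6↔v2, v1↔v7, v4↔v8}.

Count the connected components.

From v1: component {v1, v2, v3, v4, v5, v6, v7, v8, v9}.
That's 1 component.

1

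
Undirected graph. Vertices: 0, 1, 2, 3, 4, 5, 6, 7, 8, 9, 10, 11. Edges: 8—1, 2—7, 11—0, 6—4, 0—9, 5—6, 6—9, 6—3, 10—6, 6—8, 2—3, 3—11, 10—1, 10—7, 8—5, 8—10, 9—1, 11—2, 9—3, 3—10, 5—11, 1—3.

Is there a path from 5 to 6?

Yes

Explore from 5.
Distance 1: reach 6, 8, 11.
Found 6.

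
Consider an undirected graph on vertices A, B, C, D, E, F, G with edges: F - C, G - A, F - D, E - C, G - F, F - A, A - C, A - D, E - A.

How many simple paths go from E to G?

10

E–A–C–F–G
E–A–D–F–G
E–A–F–G
E–A–G
E–C–A–D–F–G
E–C–A–F–G
E–C–A–G
E–C–F–A–G
E–C–F–D–A–G
E–C–F–G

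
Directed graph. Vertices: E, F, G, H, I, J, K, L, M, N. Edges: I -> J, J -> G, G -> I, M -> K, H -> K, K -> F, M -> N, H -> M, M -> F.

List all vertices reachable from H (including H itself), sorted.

F, H, K, M, N

Start at H.
Its neighbours: K, M.
Then their neighbours: F, N.
Nothing further is reachable.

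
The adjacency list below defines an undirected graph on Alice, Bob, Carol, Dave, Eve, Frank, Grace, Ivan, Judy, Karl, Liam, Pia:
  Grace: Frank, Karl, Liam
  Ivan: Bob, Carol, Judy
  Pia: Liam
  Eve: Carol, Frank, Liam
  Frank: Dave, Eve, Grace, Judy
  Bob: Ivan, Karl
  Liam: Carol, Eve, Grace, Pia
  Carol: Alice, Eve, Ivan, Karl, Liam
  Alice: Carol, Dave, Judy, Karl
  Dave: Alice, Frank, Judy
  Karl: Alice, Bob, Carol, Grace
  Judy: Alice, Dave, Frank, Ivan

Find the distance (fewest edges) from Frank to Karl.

Distance 0: Frank.
Distance 1: Dave, Eve, Grace, Judy.
Distance 2: Alice, Carol, Ivan, Karl, Liam — contains Karl.

2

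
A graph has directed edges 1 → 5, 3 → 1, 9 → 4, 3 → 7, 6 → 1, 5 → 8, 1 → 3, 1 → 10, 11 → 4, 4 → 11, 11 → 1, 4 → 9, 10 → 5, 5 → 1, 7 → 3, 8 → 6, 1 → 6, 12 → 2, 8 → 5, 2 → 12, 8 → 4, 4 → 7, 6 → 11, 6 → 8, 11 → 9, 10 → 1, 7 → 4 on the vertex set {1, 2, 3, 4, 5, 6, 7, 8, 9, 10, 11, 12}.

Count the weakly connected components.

From 1: component {1, 3, 4, 5, 6, 7, 8, 9, 10, 11}.
From 2: component {2, 12}.
That's 2 components.

2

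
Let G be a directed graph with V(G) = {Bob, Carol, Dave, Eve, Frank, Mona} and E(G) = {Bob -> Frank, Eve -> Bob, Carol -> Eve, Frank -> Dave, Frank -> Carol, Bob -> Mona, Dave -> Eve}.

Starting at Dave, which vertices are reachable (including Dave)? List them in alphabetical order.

Bob, Carol, Dave, Eve, Frank, Mona

Start at Dave.
Its neighbours: Eve.
Then their neighbours: Bob.
Then next layer: Frank, Mona.
Then next layer: Carol.
Every vertex is now reached.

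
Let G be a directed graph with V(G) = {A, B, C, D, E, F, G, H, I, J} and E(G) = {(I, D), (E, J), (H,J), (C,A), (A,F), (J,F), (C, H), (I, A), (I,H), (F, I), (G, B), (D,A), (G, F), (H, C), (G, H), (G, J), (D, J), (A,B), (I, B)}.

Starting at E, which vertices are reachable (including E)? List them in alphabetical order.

A, B, C, D, E, F, H, I, J

Start at E.
Its neighbours: J.
Then their neighbours: F.
Then next layer: I.
Then next layer: A, B, D, H.
Then next layer: C.
Nothing further is reachable.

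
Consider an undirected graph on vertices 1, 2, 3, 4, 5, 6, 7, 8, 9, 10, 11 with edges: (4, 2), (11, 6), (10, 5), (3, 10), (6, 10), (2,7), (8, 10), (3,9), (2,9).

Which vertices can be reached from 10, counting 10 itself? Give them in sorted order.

Start at 10.
Its neighbours: 3, 5, 6, 8.
Then their neighbours: 9, 11.
Then next layer: 2.
Then next layer: 4, 7.
Nothing further is reachable.

2, 3, 4, 5, 6, 7, 8, 9, 10, 11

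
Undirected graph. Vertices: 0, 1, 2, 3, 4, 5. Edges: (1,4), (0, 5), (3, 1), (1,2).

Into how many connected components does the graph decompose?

From 0: component {0, 5}.
From 1: component {1, 2, 3, 4}.
That's 2 components.

2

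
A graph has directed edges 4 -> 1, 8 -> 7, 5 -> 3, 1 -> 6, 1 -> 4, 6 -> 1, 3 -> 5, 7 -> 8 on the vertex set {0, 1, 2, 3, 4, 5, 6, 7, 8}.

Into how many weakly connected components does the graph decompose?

5

From 0: component {0}.
From 1: component {1, 4, 6}.
From 2: component {2}.
From 3: component {3, 5}.
From 7: component {7, 8}.
That's 5 components.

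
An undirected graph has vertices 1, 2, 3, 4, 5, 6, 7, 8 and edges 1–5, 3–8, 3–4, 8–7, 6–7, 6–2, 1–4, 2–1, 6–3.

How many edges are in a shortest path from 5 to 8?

4

Distance 0: 5.
Distance 1: 1.
Distance 2: 2, 4.
Distance 3: 3, 6.
Distance 4: 7, 8 — contains 8.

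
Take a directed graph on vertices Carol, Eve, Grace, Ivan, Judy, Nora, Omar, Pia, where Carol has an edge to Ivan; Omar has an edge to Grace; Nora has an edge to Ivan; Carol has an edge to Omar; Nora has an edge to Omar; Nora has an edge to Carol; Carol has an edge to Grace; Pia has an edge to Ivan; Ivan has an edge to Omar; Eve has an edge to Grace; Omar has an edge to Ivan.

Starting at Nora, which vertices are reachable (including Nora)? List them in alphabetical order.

Start at Nora.
Its neighbours: Carol, Ivan, Omar.
Then their neighbours: Grace.
Nothing further is reachable.

Carol, Grace, Ivan, Nora, Omar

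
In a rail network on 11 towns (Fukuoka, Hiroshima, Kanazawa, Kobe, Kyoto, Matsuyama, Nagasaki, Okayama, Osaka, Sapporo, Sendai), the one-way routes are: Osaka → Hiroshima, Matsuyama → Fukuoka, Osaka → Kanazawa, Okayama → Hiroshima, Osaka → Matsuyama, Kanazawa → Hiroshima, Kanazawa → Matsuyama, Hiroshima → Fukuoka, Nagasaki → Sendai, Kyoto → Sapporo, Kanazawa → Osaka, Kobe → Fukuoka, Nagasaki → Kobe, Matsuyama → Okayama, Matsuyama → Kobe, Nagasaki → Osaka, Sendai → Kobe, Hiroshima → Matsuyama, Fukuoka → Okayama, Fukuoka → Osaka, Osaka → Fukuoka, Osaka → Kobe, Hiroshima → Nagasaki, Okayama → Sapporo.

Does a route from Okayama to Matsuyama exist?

Yes

Explore from Okayama.
Distance 1: reach Hiroshima, Sapporo.
Distance 2: reach Fukuoka, Matsuyama, Nagasaki.
Found Matsuyama.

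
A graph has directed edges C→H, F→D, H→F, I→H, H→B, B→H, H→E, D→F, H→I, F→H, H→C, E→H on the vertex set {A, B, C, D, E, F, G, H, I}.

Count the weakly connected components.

From A: component {A}.
From B: component {B, C, D, E, F, H, I}.
From G: component {G}.
That's 3 components.

3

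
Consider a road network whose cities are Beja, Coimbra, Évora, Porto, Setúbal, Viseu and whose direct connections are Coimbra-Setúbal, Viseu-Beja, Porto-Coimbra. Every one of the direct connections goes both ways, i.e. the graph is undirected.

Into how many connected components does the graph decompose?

3

From Beja: component {Beja, Viseu}.
From Coimbra: component {Coimbra, Porto, Setúbal}.
From Évora: component {Évora}.
That's 3 components.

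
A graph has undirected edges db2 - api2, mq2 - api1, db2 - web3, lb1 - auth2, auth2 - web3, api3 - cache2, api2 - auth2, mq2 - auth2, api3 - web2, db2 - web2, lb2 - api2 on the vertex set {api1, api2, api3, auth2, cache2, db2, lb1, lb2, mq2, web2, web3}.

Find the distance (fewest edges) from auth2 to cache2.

5

Distance 0: auth2.
Distance 1: api2, lb1, mq2, web3.
Distance 2: api1, db2, lb2.
Distance 3: web2.
Distance 4: api3.
Distance 5: cache2 — contains cache2.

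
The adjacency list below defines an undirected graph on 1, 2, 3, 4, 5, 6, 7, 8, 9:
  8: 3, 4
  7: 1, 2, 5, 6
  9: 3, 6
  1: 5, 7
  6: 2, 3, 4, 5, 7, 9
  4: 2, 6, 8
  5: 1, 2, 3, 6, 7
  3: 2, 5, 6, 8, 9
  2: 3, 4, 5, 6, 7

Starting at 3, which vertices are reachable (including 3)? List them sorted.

Start at 3.
Its neighbours: 2, 5, 6, 8, 9.
Then their neighbours: 1, 4, 7.
Every vertex is now reached.

1, 2, 3, 4, 5, 6, 7, 8, 9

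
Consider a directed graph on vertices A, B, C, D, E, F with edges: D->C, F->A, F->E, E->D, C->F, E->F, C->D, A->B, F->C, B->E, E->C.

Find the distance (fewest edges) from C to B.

Distance 0: C.
Distance 1: D, F.
Distance 2: A, E.
Distance 3: B — contains B.

3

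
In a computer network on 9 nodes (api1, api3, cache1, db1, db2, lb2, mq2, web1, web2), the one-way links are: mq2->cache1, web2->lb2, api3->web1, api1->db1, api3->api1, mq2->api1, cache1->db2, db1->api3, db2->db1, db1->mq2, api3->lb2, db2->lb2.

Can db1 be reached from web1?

No

web1 has no outgoing edges, so nothing is reachable from it.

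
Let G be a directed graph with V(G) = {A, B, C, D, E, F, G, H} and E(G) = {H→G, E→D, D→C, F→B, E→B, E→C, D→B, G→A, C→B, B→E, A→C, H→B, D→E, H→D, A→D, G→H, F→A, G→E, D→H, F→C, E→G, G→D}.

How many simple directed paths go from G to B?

G→A→C→B
G→A→D→B
G→A→D→C→B
G→A→D→E→B
G→A→D→E→C→B
G→A→D→H→B
G→D→B
G→D→C→B
... and 13 more.

21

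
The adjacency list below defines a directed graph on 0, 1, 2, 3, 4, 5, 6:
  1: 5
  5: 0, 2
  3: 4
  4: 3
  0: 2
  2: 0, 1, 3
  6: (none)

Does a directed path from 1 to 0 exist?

Explore from 1.
Distance 1: reach 5.
Distance 2: reach 0, 2.
Found 0.

Yes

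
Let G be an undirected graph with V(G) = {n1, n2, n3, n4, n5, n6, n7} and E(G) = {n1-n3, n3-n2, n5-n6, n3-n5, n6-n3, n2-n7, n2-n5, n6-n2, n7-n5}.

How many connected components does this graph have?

2

From n1: component {n1, n2, n3, n5, n6, n7}.
From n4: component {n4}.
That's 2 components.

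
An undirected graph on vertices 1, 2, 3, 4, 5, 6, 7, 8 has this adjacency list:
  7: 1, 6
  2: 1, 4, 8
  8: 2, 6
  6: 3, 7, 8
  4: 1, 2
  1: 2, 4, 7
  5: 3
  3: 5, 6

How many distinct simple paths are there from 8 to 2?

3

8–2
8–6–7–1–2
8–6–7–1–4–2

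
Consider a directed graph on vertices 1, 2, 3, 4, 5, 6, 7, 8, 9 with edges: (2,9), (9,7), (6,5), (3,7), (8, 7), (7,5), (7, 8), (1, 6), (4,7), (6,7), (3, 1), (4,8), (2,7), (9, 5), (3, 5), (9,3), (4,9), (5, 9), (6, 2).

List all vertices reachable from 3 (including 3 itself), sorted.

Start at 3.
Its neighbours: 1, 5, 7.
Then their neighbours: 6, 8, 9.
Then next layer: 2.
Nothing further is reachable.

1, 2, 3, 5, 6, 7, 8, 9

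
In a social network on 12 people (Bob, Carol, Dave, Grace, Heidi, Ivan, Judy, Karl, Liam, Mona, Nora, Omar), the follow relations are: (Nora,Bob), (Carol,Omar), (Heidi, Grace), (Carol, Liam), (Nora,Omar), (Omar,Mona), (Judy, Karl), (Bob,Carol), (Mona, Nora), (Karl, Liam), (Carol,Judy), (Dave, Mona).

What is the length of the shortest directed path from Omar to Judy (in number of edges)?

5

Distance 0: Omar.
Distance 1: Mona.
Distance 2: Nora.
Distance 3: Bob.
Distance 4: Carol.
Distance 5: Judy, Liam — contains Judy.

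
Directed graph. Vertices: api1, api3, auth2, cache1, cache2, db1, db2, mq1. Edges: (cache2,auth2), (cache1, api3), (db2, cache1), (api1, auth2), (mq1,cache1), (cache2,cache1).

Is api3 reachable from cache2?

Yes

Explore from cache2.
Distance 1: reach auth2, cache1.
Distance 2: reach api3.
Found api3.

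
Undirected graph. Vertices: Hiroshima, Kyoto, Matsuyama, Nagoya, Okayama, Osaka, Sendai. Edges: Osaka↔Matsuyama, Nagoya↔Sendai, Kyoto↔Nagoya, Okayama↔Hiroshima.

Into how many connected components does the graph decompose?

3

From Hiroshima: component {Hiroshima, Okayama}.
From Kyoto: component {Kyoto, Nagoya, Sendai}.
From Matsuyama: component {Matsuyama, Osaka}.
That's 3 components.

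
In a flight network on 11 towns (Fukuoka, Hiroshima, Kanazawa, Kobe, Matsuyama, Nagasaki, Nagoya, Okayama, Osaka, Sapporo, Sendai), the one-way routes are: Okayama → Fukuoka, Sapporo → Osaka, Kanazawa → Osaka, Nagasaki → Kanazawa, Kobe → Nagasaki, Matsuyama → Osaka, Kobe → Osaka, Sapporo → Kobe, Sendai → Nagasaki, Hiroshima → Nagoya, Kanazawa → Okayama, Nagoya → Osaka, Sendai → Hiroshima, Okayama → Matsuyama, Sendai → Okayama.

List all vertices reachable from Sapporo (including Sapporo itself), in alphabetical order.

Start at Sapporo.
Its neighbours: Kobe, Osaka.
Then their neighbours: Nagasaki.
Then next layer: Kanazawa.
Then next layer: Okayama.
Then next layer: Fukuoka, Matsuyama.
Nothing further is reachable.

Fukuoka, Kanazawa, Kobe, Matsuyama, Nagasaki, Okayama, Osaka, Sapporo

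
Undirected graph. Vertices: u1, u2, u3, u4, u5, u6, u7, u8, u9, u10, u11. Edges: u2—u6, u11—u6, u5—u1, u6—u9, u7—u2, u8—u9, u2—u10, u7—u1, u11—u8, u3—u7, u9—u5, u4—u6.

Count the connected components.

1

From u1: component {u1, u2, u3, u4, u5, u6, u7, u8, u9, u10, u11}.
That's 1 component.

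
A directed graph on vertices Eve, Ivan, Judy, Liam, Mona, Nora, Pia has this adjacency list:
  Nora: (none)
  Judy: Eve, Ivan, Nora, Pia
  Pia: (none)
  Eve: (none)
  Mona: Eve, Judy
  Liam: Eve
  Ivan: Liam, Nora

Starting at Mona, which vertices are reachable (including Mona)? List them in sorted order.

Start at Mona.
Its neighbours: Eve, Judy.
Then their neighbours: Ivan, Nora, Pia.
Then next layer: Liam.
Every vertex is now reached.

Eve, Ivan, Judy, Liam, Mona, Nora, Pia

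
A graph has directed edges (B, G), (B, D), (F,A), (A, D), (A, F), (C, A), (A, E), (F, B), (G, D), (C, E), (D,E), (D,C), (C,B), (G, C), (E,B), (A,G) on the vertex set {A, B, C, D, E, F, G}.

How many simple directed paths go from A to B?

10

A→D→C→B
A→D→C→E→B
A→D→E→B
A→E→B
A→F→B
A→G→C→B
A→G→C→E→B
A→G→D→C→B
A→G→D→C→E→B
A→G→D→E→B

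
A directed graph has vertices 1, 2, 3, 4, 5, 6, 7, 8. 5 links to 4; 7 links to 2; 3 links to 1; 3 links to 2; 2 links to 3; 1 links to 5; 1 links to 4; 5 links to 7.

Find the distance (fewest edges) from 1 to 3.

Distance 0: 1.
Distance 1: 4, 5.
Distance 2: 7.
Distance 3: 2.
Distance 4: 3 — contains 3.

4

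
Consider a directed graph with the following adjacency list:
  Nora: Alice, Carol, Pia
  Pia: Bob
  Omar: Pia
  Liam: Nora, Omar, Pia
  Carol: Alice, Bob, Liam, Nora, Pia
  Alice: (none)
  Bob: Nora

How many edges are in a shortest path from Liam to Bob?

Distance 0: Liam.
Distance 1: Nora, Omar, Pia.
Distance 2: Alice, Bob, Carol — contains Bob.

2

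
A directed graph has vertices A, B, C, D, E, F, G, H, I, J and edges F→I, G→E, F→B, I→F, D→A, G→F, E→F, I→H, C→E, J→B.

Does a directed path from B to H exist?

No

B has no outgoing edges, so nothing is reachable from it.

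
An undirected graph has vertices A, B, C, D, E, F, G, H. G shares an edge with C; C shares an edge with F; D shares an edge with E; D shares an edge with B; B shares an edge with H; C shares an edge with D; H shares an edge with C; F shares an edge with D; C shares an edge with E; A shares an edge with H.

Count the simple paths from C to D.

4

C–D
C–E–D
C–F–D
C–H–B–D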